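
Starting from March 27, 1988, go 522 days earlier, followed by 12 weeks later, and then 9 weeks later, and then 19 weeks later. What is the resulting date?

Subtracting 522 days from March 27, 1988:
Going back 27 days from March 27, 1988 reaches the end of the previous month; 522 − 27 = 495 left.
February 1988 has 29 days (1988 is a leap year): 495 − 29 = 466 left.
January 1988 has 31 days: 466 − 31 = 435 left.
December 1987 has 31 days: 435 − 31 = 404 left.
November 1987 has 30 days: 404 − 30 = 374 left.
October 1987 has 31 days: 374 − 31 = 343 left.
September 1987 has 30 days: 343 − 30 = 313 left.
August 1987 has 31 days: 313 − 31 = 282 left.
July 1987 has 31 days: 282 − 31 = 251 left.
June 1987 has 30 days: 251 − 30 = 221 left.
May 1987 has 31 days: 221 − 31 = 190 left.
April 1987 has 30 days: 190 − 30 = 160 left.
March 1987 has 31 days: 160 − 31 = 129 left.
February 1987 has 28 days (1987 is not a leap year): 129 − 28 = 101 left.
January 1987 has 31 days: 101 − 31 = 70 left.
December 1986 has 31 days: 70 − 31 = 39 left.
November 1986 has 30 days: 39 − 30 = 9 left.
October 1986 has 31 days; 31 − 9 = 22 → October 22, 1986.
Adding 12 weeks (= 84 days) from October 22, 1986:
October has 31 days, so 31 − 22 = 9 days remain after October 22, 1986; 84 − 9 = 75 left.
November 1986 has 30 days: 75 − 30 = 45 left.
December 1986 has 31 days: 45 − 31 = 14 left.
14 days into January 1987 → January 14, 1987.
Advancing 9 weeks (= 63 days) from January 14, 1987:
January has 31 days, so 31 − 14 = 17 days remain after January 14, 1987; 63 − 17 = 46 left.
February 1987 has 28 days (1987 is not a leap year): 46 − 28 = 18 left.
18 days into March 1987 → March 18, 1987.
Advancing 19 weeks (= 133 days) from March 18, 1987:
March has 31 days, so 31 − 18 = 13 days remain after March 18, 1987; 133 − 13 = 120 left.
April 1987 has 30 days: 120 − 30 = 90 left.
May 1987 has 31 days: 90 − 31 = 59 left.
June 1987 has 30 days: 59 − 30 = 29 left.
29 days into July 1987 → July 29, 1987.

July 29, 1987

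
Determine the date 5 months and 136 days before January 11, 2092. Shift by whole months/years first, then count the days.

Counting back 5 months and 136 days from January 11, 2092: first the month/year part, then the days.
month 1 − 5 = -4, which is month 8 of year 2091 → August 2091.
Day 11 is valid in August, giving August 11, 2091.
Now subtract 136 days from August 11, 2091.
Going back 11 days from August 11, 2091 reaches the end of the previous month; 136 − 11 = 125 left.
July 2091 has 31 days: 125 − 31 = 94 left.
June 2091 has 30 days: 94 − 30 = 64 left.
May 2091 has 31 days: 64 − 31 = 33 left.
April 2091 has 30 days: 33 − 30 = 3 left.
March 2091 has 31 days; 31 − 3 = 28 → March 28, 2091.

March 28, 2091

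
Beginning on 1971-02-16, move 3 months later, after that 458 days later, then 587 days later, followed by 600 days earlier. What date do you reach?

August 3, 1972

Adding 3 months from February 16, 1971:
month 2 + 3 = 5 → May 1971.
Day 16 is valid in May, giving May 16, 1971.
Advancing 458 days from May 16, 1971:
May has 31 days, so 31 − 16 = 15 days remain after May 16, 1971; 458 − 15 = 443 left.
June 1971 has 30 days: 443 − 30 = 413 left.
July 1971 has 31 days: 413 − 31 = 382 left.
August 1971 has 31 days: 382 − 31 = 351 left.
September 1971 has 30 days: 351 − 30 = 321 left.
October 1971 has 31 days: 321 − 31 = 290 left.
November 1971 has 30 days: 290 − 30 = 260 left.
December 1971 has 31 days: 260 − 31 = 229 left.
January 1972 has 31 days: 229 − 31 = 198 left.
February 1972 has 29 days (1972 is a leap year): 198 − 29 = 169 left.
March 1972 has 31 days: 169 − 31 = 138 left.
April 1972 has 30 days: 138 − 30 = 108 left.
May 1972 has 31 days: 108 − 31 = 77 left.
June 1972 has 30 days: 77 − 30 = 47 left.
July 1972 has 31 days: 47 − 31 = 16 left.
16 days into August 1972 → August 16, 1972.
Advancing 587 days from August 16, 1972:
August has 31 days, so 31 − 16 = 15 days remain after August 16, 1972; 587 − 15 = 572 left.
September 1972 has 30 days: 572 − 30 = 542 left.
October 1972 has 31 days: 542 − 31 = 511 left.
November 1972 has 30 days: 511 − 30 = 481 left.
December 1972 has 31 days: 481 − 31 = 450 left.
January 1973 has 31 days: 450 − 31 = 419 left.
February 1973 has 28 days (1973 is not a leap year): 419 − 28 = 391 left.
March 1973 has 31 days: 391 − 31 = 360 left.
April 1973 has 30 days: 360 − 30 = 330 left.
May 1973 has 31 days: 330 − 31 = 299 left.
June 1973 has 30 days: 299 − 30 = 269 left.
July 1973 has 31 days: 269 − 31 = 238 left.
August 1973 has 31 days: 238 − 31 = 207 left.
September 1973 has 30 days: 207 − 30 = 177 left.
October 1973 has 31 days: 177 − 31 = 146 left.
November 1973 has 30 days: 146 − 30 = 116 left.
December 1973 has 31 days: 116 − 31 = 85 left.
January 1974 has 31 days: 85 − 31 = 54 left.
February 1974 has 28 days (1974 is not a leap year): 54 − 28 = 26 left.
26 days into March 1974 → March 26, 1974.
Counting back 600 days from March 26, 1974:
Going back 26 days from March 26, 1974 reaches the end of the previous month; 600 − 26 = 574 left.
February 1974 has 28 days (1974 is not a leap year): 574 − 28 = 546 left.
January 1974 has 31 days: 546 − 31 = 515 left.
December 1973 has 31 days: 515 − 31 = 484 left.
November 1973 has 30 days: 484 − 30 = 454 left.
October 1973 has 31 days: 454 − 31 = 423 left.
September 1973 has 30 days: 423 − 30 = 393 left.
August 1973 has 31 days: 393 − 31 = 362 left.
July 1973 has 31 days: 362 − 31 = 331 left.
June 1973 has 30 days: 331 − 30 = 301 left.
May 1973 has 31 days: 301 − 31 = 270 left.
April 1973 has 30 days: 270 − 30 = 240 left.
March 1973 has 31 days: 240 − 31 = 209 left.
February 1973 has 28 days (1973 is not a leap year): 209 − 28 = 181 left.
January 1973 has 31 days: 181 − 31 = 150 left.
December 1972 has 31 days: 150 − 31 = 119 left.
November 1972 has 30 days: 119 − 30 = 89 left.
October 1972 has 31 days: 89 − 31 = 58 left.
September 1972 has 30 days: 58 − 30 = 28 left.
August 1972 has 31 days; 31 − 28 = 3 → August 3, 1972.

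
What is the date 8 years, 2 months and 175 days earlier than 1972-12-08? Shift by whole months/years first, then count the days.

April 16, 1964

Going back 8 years, 2 months and 175 days from December 8, 1972: first the month/year part, then the days.
-8 years → 1964; month 12 − 2 = 10 → October 1964.
Day 8 is valid in October, giving October 8, 1964.
Now subtract 175 days from October 8, 1964.
Going back 8 days from October 8, 1964 reaches the end of the previous month; 175 − 8 = 167 left.
September 1964 has 30 days: 167 − 30 = 137 left.
August 1964 has 31 days: 137 − 31 = 106 left.
July 1964 has 31 days: 106 − 31 = 75 left.
June 1964 has 30 days: 75 − 30 = 45 left.
May 1964 has 31 days: 45 − 31 = 14 left.
April 1964 has 30 days; 30 − 14 = 16 → April 16, 1964.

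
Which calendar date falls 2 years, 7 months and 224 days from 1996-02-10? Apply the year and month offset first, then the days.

Counting forward 2 years, 7 months and 224 days from February 10, 1996: first the month/year part, then the days.
+2 years → 1998; month 2 + 7 = 9 → September 1998.
Day 10 is valid in September, giving September 10, 1998.
Now add 224 days from September 10, 1998.
September has 30 days, so 30 − 10 = 20 days remain after September 10, 1998; 224 − 20 = 204 left.
October 1998 has 31 days: 204 − 31 = 173 left.
November 1998 has 30 days: 173 − 30 = 143 left.
December 1998 has 31 days: 143 − 31 = 112 left.
January 1999 has 31 days: 112 − 31 = 81 left.
February 1999 has 28 days (1999 is not a leap year): 81 − 28 = 53 left.
March 1999 has 31 days: 53 − 31 = 22 left.
22 days into April 1999 → April 22, 1999.

April 22, 1999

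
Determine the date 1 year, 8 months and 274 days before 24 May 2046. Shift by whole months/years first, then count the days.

December 25, 2043

Counting back 1 year, 8 months and 274 days from May 24, 2046: first the month/year part, then the days.
-1 year → 2045; month 5 − 8 = -3, which is month 9 of year 2044 → September 2044.
Day 24 is valid in September, giving September 24, 2044.
Now subtract 274 days from September 24, 2044.
Going back 24 days from September 24, 2044 reaches the end of the previous month; 274 − 24 = 250 left.
August 2044 has 31 days: 250 − 31 = 219 left.
July 2044 has 31 days: 219 − 31 = 188 left.
June 2044 has 30 days: 188 − 30 = 158 left.
May 2044 has 31 days: 158 − 31 = 127 left.
April 2044 has 30 days: 127 − 30 = 97 left.
March 2044 has 31 days: 97 − 31 = 66 left.
February 2044 has 29 days (2044 is a leap year): 66 − 29 = 37 left.
January 2044 has 31 days: 37 − 31 = 6 left.
December 2043 has 31 days; 31 − 6 = 25 → December 25, 2043.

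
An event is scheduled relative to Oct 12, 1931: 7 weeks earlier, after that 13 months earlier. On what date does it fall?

Subtracting 7 weeks (= 49 days) from October 12, 1931:
Going back 12 days from October 12, 1931 reaches the end of the previous month; 49 − 12 = 37 left.
September 1931 has 30 days: 37 − 30 = 7 left.
August 1931 has 31 days; 31 − 7 = 24 → August 24, 1931.
Going back 13 months from August 24, 1931:
month 8 − 13 = -5, which is month 7 of year 1930 → July 1930.
Day 24 is valid in July, giving July 24, 1930.

July 24, 1930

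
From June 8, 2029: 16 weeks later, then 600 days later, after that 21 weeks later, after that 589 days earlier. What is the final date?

Advancing 16 weeks (= 112 days) from June 8, 2029:
June has 30 days, so 30 − 8 = 22 days remain after June 8, 2029; 112 − 22 = 90 left.
July 2029 has 31 days: 90 − 31 = 59 left.
August 2029 has 31 days: 59 − 31 = 28 left.
28 days into September 2029 → September 28, 2029.
Advancing 600 days from September 28, 2029:
September has 30 days, so 30 − 28 = 2 days remain after September 28, 2029; 600 − 2 = 598 left.
October 2029 has 31 days: 598 − 31 = 567 left.
November 2029 has 30 days: 567 − 30 = 537 left.
December 2029 has 31 days: 537 − 31 = 506 left.
January 2030 has 31 days: 506 − 31 = 475 left.
February 2030 has 28 days (2030 is not a leap year): 475 − 28 = 447 left.
March 2030 has 31 days: 447 − 31 = 416 left.
April 2030 has 30 days: 416 − 30 = 386 left.
May 2030 has 31 days: 386 − 31 = 355 left.
June 2030 has 30 days: 355 − 30 = 325 left.
July 2030 has 31 days: 325 − 31 = 294 left.
August 2030 has 31 days: 294 − 31 = 263 left.
September 2030 has 30 days: 263 − 30 = 233 left.
October 2030 has 31 days: 233 − 31 = 202 left.
November 2030 has 30 days: 202 − 30 = 172 left.
December 2030 has 31 days: 172 − 31 = 141 left.
January 2031 has 31 days: 141 − 31 = 110 left.
February 2031 has 28 days (2031 is not a leap year): 110 − 28 = 82 left.
March 2031 has 31 days: 82 − 31 = 51 left.
April 2031 has 30 days: 51 − 30 = 21 left.
21 days into May 2031 → May 21, 2031.
Counting forward 21 weeks (= 147 days) from May 21, 2031:
May has 31 days, so 31 − 21 = 10 days remain after May 21, 2031; 147 − 10 = 137 left.
June 2031 has 30 days: 137 − 30 = 107 left.
July 2031 has 31 days: 107 − 31 = 76 left.
August 2031 has 31 days: 76 − 31 = 45 left.
September 2031 has 30 days: 45 − 30 = 15 left.
15 days into October 2031 → October 15, 2031.
Going back 589 days from October 15, 2031:
Going back 15 days from October 15, 2031 reaches the end of the previous month; 589 − 15 = 574 left.
September 2031 has 30 days: 574 − 30 = 544 left.
August 2031 has 31 days: 544 − 31 = 513 left.
July 2031 has 31 days: 513 − 31 = 482 left.
June 2031 has 30 days: 482 − 30 = 452 left.
May 2031 has 31 days: 452 − 31 = 421 left.
April 2031 has 30 days: 421 − 30 = 391 left.
March 2031 has 31 days: 391 − 31 = 360 left.
February 2031 has 28 days (2031 is not a leap year): 360 − 28 = 332 left.
January 2031 has 31 days: 332 − 31 = 301 left.
December 2030 has 31 days: 301 − 31 = 270 left.
November 2030 has 30 days: 270 − 30 = 240 left.
October 2030 has 31 days: 240 − 31 = 209 left.
September 2030 has 30 days: 209 − 30 = 179 left.
August 2030 has 31 days: 179 − 31 = 148 left.
July 2030 has 31 days: 148 − 31 = 117 left.
June 2030 has 30 days: 117 − 30 = 87 left.
May 2030 has 31 days: 87 − 31 = 56 left.
April 2030 has 30 days: 56 − 30 = 26 left.
March 2030 has 31 days; 31 − 26 = 5 → March 5, 2030.

March 5, 2030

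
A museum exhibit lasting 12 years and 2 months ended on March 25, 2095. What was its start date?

January 25, 2083

Going back 12 years and 2 months from March 25, 2095.
-12 years → 2083; month 3 − 2 = 1 → January 2083.
Day 25 is valid in January, giving January 25, 2083.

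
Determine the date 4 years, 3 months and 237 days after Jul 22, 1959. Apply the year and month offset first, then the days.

Adding 4 years, 3 months and 237 days from July 22, 1959: first the month/year part, then the days.
+4 years → 1963; month 7 + 3 = 10 → October 1963.
Day 22 is valid in October, giving October 22, 1963.
Now add 237 days from October 22, 1963.
October has 31 days, so 31 − 22 = 9 days remain after October 22, 1963; 237 − 9 = 228 left.
November 1963 has 30 days: 228 − 30 = 198 left.
December 1963 has 31 days: 198 − 31 = 167 left.
January 1964 has 31 days: 167 − 31 = 136 left.
February 1964 has 29 days (1964 is a leap year): 136 − 29 = 107 left.
March 1964 has 31 days: 107 − 31 = 76 left.
April 1964 has 30 days: 76 − 30 = 46 left.
May 1964 has 31 days: 46 − 31 = 15 left.
15 days into June 1964 → June 15, 1964.

June 15, 1964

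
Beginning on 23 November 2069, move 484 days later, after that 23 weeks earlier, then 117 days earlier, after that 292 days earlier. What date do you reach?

August 29, 2069

Advancing 484 days from November 23, 2069:
November has 30 days, so 30 − 23 = 7 days remain after November 23, 2069; 484 − 7 = 477 left.
December 2069 has 31 days: 477 − 31 = 446 left.
January 2070 has 31 days: 446 − 31 = 415 left.
February 2070 has 28 days (2070 is not a leap year): 415 − 28 = 387 left.
March 2070 has 31 days: 387 − 31 = 356 left.
April 2070 has 30 days: 356 − 30 = 326 left.
May 2070 has 31 days: 326 − 31 = 295 left.
June 2070 has 30 days: 295 − 30 = 265 left.
July 2070 has 31 days: 265 − 31 = 234 left.
August 2070 has 31 days: 234 − 31 = 203 left.
September 2070 has 30 days: 203 − 30 = 173 left.
October 2070 has 31 days: 173 − 31 = 142 left.
November 2070 has 30 days: 142 − 30 = 112 left.
December 2070 has 31 days: 112 − 31 = 81 left.
January 2071 has 31 days: 81 − 31 = 50 left.
February 2071 has 28 days (2071 is not a leap year): 50 − 28 = 22 left.
22 days into March 2071 → March 22, 2071.
Subtracting 23 weeks (= 161 days) from March 22, 2071:
Going back 22 days from March 22, 2071 reaches the end of the previous month; 161 − 22 = 139 left.
February 2071 has 28 days (2071 is not a leap year): 139 − 28 = 111 left.
January 2071 has 31 days: 111 − 31 = 80 left.
December 2070 has 31 days: 80 − 31 = 49 left.
November 2070 has 30 days: 49 − 30 = 19 left.
October 2070 has 31 days; 31 − 19 = 12 → October 12, 2070.
Going back 117 days from October 12, 2070:
Going back 12 days from October 12, 2070 reaches the end of the previous month; 117 − 12 = 105 left.
September 2070 has 30 days: 105 − 30 = 75 left.
August 2070 has 31 days: 75 − 31 = 44 left.
July 2070 has 31 days: 44 − 31 = 13 left.
June 2070 has 30 days; 30 − 13 = 17 → June 17, 2070.
Subtracting 292 days from June 17, 2070:
Going back 17 days from June 17, 2070 reaches the end of the previous month; 292 − 17 = 275 left.
May 2070 has 31 days: 275 − 31 = 244 left.
April 2070 has 30 days: 244 − 30 = 214 left.
March 2070 has 31 days: 214 − 31 = 183 left.
February 2070 has 28 days (2070 is not a leap year): 183 − 28 = 155 left.
January 2070 has 31 days: 155 − 31 = 124 left.
December 2069 has 31 days: 124 − 31 = 93 left.
November 2069 has 30 days: 93 − 30 = 63 left.
October 2069 has 31 days: 63 − 31 = 32 left.
September 2069 has 30 days: 32 − 30 = 2 left.
August 2069 has 31 days; 31 − 2 = 29 → August 29, 2069.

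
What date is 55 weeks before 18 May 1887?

April 28, 1886

Subtracting 55 weeks = 385 days from May 18, 1887.
Going back 18 days from May 18, 1887 reaches the end of the previous month; 385 − 18 = 367 left.
April 1887 has 30 days: 367 − 30 = 337 left.
March 1887 has 31 days: 337 − 31 = 306 left.
February 1887 has 28 days (1887 is not a leap year): 306 − 28 = 278 left.
January 1887 has 31 days: 278 − 31 = 247 left.
December 1886 has 31 days: 247 − 31 = 216 left.
November 1886 has 30 days: 216 − 30 = 186 left.
October 1886 has 31 days: 186 − 31 = 155 left.
September 1886 has 30 days: 155 − 30 = 125 left.
August 1886 has 31 days: 125 − 31 = 94 left.
July 1886 has 31 days: 94 − 31 = 63 left.
June 1886 has 30 days: 63 − 30 = 33 left.
May 1886 has 31 days: 33 − 31 = 2 left.
April 1886 has 30 days; 30 − 2 = 28 → April 28, 1886.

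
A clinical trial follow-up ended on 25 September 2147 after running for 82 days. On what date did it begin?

July 5, 2147

Subtracting 82 days from September 25, 2147.
Going back 25 days from September 25, 2147 reaches the end of the previous month; 82 − 25 = 57 left.
August 2147 has 31 days: 57 − 31 = 26 left.
July 2147 has 31 days; 31 − 26 = 5 → July 5, 2147.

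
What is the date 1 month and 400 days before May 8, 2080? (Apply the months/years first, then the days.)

March 5, 2079

Counting back 1 month and 400 days from May 8, 2080: first the month/year part, then the days.
month 5 − 1 = 4 → April 2080.
Day 8 is valid in April, giving April 8, 2080.
Now subtract 400 days from April 8, 2080.
Going back 8 days from April 8, 2080 reaches the end of the previous month; 400 − 8 = 392 left.
March 2080 has 31 days: 392 − 31 = 361 left.
February 2080 has 29 days (2080 is a leap year): 361 − 29 = 332 left.
January 2080 has 31 days: 332 − 31 = 301 left.
December 2079 has 31 days: 301 − 31 = 270 left.
November 2079 has 30 days: 270 − 30 = 240 left.
October 2079 has 31 days: 240 − 31 = 209 left.
September 2079 has 30 days: 209 − 30 = 179 left.
August 2079 has 31 days: 179 − 31 = 148 left.
July 2079 has 31 days: 148 − 31 = 117 left.
June 2079 has 30 days: 117 − 30 = 87 left.
May 2079 has 31 days: 87 − 31 = 56 left.
April 2079 has 30 days: 56 − 30 = 26 left.
March 2079 has 31 days; 31 − 26 = 5 → March 5, 2079.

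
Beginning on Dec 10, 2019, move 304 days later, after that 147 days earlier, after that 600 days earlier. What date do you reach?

Advancing 304 days from December 10, 2019:
December has 31 days, so 31 − 10 = 21 days remain after December 10, 2019; 304 − 21 = 283 left.
January 2020 has 31 days: 283 − 31 = 252 left.
February 2020 has 29 days (2020 is a leap year): 252 − 29 = 223 left.
March 2020 has 31 days: 223 − 31 = 192 left.
April 2020 has 30 days: 192 − 30 = 162 left.
May 2020 has 31 days: 162 − 31 = 131 left.
June 2020 has 30 days: 131 − 30 = 101 left.
July 2020 has 31 days: 101 − 31 = 70 left.
August 2020 has 31 days: 70 − 31 = 39 left.
September 2020 has 30 days: 39 − 30 = 9 left.
9 days into October 2020 → October 9, 2020.
Going back 147 days from October 9, 2020:
Going back 9 days from October 9, 2020 reaches the end of the previous month; 147 − 9 = 138 left.
September 2020 has 30 days: 138 − 30 = 108 left.
August 2020 has 31 days: 108 − 31 = 77 left.
July 2020 has 31 days: 77 − 31 = 46 left.
June 2020 has 30 days: 46 − 30 = 16 left.
May 2020 has 31 days; 31 − 16 = 15 → May 15, 2020.
Going back 600 days from May 15, 2020:
Going back 15 days from May 15, 2020 reaches the end of the previous month; 600 − 15 = 585 left.
April 2020 has 30 days: 585 − 30 = 555 left.
March 2020 has 31 days: 555 − 31 = 524 left.
February 2020 has 29 days (2020 is a leap year): 524 − 29 = 495 left.
January 2020 has 31 days: 495 − 31 = 464 left.
December 2019 has 31 days: 464 − 31 = 433 left.
November 2019 has 30 days: 433 − 30 = 403 left.
October 2019 has 31 days: 403 − 31 = 372 left.
September 2019 has 30 days: 372 − 30 = 342 left.
August 2019 has 31 days: 342 − 31 = 311 left.
July 2019 has 31 days: 311 − 31 = 280 left.
June 2019 has 30 days: 280 − 30 = 250 left.
May 2019 has 31 days: 250 − 31 = 219 left.
April 2019 has 30 days: 219 − 30 = 189 left.
March 2019 has 31 days: 189 − 31 = 158 left.
February 2019 has 28 days (2019 is not a leap year): 158 − 28 = 130 left.
January 2019 has 31 days: 130 − 31 = 99 left.
December 2018 has 31 days: 99 − 31 = 68 left.
November 2018 has 30 days: 68 − 30 = 38 left.
October 2018 has 31 days: 38 − 31 = 7 left.
September 2018 has 30 days; 30 − 7 = 23 → September 23, 2018.

September 23, 2018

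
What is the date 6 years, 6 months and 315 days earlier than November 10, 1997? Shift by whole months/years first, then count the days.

June 29, 1990

Going back 6 years, 6 months and 315 days from November 10, 1997: first the month/year part, then the days.
-6 years → 1991; month 11 − 6 = 5 → May 1991.
Day 10 is valid in May, giving May 10, 1991.
Now subtract 315 days from May 10, 1991.
Going back 10 days from May 10, 1991 reaches the end of the previous month; 315 − 10 = 305 left.
April 1991 has 30 days: 305 − 30 = 275 left.
March 1991 has 31 days: 275 − 31 = 244 left.
February 1991 has 28 days (1991 is not a leap year): 244 − 28 = 216 left.
January 1991 has 31 days: 216 − 31 = 185 left.
December 1990 has 31 days: 185 − 31 = 154 left.
November 1990 has 30 days: 154 − 30 = 124 left.
October 1990 has 31 days: 124 − 31 = 93 left.
September 1990 has 30 days: 93 − 30 = 63 left.
August 1990 has 31 days: 63 − 31 = 32 left.
July 1990 has 31 days: 32 − 31 = 1 left.
June 1990 has 30 days; 30 − 1 = 29 → June 29, 1990.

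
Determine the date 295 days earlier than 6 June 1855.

Going back 295 days from June 6, 1855.
Going back 6 days from June 6, 1855 reaches the end of the previous month; 295 − 6 = 289 left.
May 1855 has 31 days: 289 − 31 = 258 left.
April 1855 has 30 days: 258 − 30 = 228 left.
March 1855 has 31 days: 228 − 31 = 197 left.
February 1855 has 28 days (1855 is not a leap year): 197 − 28 = 169 left.
January 1855 has 31 days: 169 − 31 = 138 left.
December 1854 has 31 days: 138 − 31 = 107 left.
November 1854 has 30 days: 107 − 30 = 77 left.
October 1854 has 31 days: 77 − 31 = 46 left.
September 1854 has 30 days: 46 − 30 = 16 left.
August 1854 has 31 days; 31 − 16 = 15 → August 15, 1854.

August 15, 1854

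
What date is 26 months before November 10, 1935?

Counting back 26 months from November 10, 1935.
month 11 − 26 = -15, which is month 9 of year 1933 → September 1933.
Day 10 is valid in September, giving September 10, 1933.

September 10, 1933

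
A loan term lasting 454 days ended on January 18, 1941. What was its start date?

October 22, 1939

Counting back 454 days from January 18, 1941.
Going back 18 days from January 18, 1941 reaches the end of the previous month; 454 − 18 = 436 left.
December 1940 has 31 days: 436 − 31 = 405 left.
November 1940 has 30 days: 405 − 30 = 375 left.
October 1940 has 31 days: 375 − 31 = 344 left.
September 1940 has 30 days: 344 − 30 = 314 left.
August 1940 has 31 days: 314 − 31 = 283 left.
July 1940 has 31 days: 283 − 31 = 252 left.
June 1940 has 30 days: 252 − 30 = 222 left.
May 1940 has 31 days: 222 − 31 = 191 left.
April 1940 has 30 days: 191 − 30 = 161 left.
March 1940 has 31 days: 161 − 31 = 130 left.
February 1940 has 29 days (1940 is a leap year): 130 − 29 = 101 left.
January 1940 has 31 days: 101 − 31 = 70 left.
December 1939 has 31 days: 70 − 31 = 39 left.
November 1939 has 30 days: 39 − 30 = 9 left.
October 1939 has 31 days; 31 − 9 = 22 → October 22, 1939.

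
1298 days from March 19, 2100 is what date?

Counting forward 1298 days from March 19, 2100.
March has 31 days, so 31 − 19 = 12 days remain after March 19, 2100; 1298 − 12 = 1286 left.
April 2100 has 30 days: 1286 − 30 = 1256 left.
May 2100 has 31 days: 1256 − 31 = 1225 left.
June 2100 has 30 days: 1225 − 30 = 1195 left.
July 2100 has 31 days: 1195 − 31 = 1164 left.
August 2100 has 31 days: 1164 − 31 = 1133 left.
September 2100 has 30 days: 1133 − 30 = 1103 left.
October 2100 has 31 days: 1103 − 31 = 1072 left.
November 2100 has 30 days: 1072 − 30 = 1042 left.
December 2100 has 31 days: 1042 − 31 = 1011 left.
January 2101 has 31 days: 1011 − 31 = 980 left.
February 2101 has 28 days (2101 is not a leap year): 980 − 28 = 952 left.
March 2101 has 31 days: 952 − 31 = 921 left.
April 2101 has 30 days: 921 − 30 = 891 left.
May 2101 has 31 days: 891 − 31 = 860 left.
June 2101 has 30 days: 860 − 30 = 830 left.
July 2101 has 31 days: 830 − 31 = 799 left.
August 2101 has 31 days: 799 − 31 = 768 left.
September 2101 has 30 days: 768 − 30 = 738 left.
October 2101 has 31 days: 738 − 31 = 707 left.
November 2101 has 30 days: 707 − 30 = 677 left.
December 2101 has 31 days: 677 − 31 = 646 left.
January 2102 has 31 days: 646 − 31 = 615 left.
February 2102 has 28 days (2102 is not a leap year): 615 − 28 = 587 left.
March 2102 has 31 days: 587 − 31 = 556 left.
April 2102 has 30 days: 556 − 30 = 526 left.
May 2102 has 31 days: 526 − 31 = 495 left.
June 2102 has 30 days: 495 − 30 = 465 left.
July 2102 has 31 days: 465 − 31 = 434 left.
August 2102 has 31 days: 434 − 31 = 403 left.
September 2102 has 30 days: 403 − 30 = 373 left.
October 2102 has 31 days: 373 − 31 = 342 left.
November 2102 has 30 days: 342 − 30 = 312 left.
December 2102 has 31 days: 312 − 31 = 281 left.
January 2103 has 31 days: 281 − 31 = 250 left.
February 2103 has 28 days (2103 is not a leap year): 250 − 28 = 222 left.
March 2103 has 31 days: 222 − 31 = 191 left.
April 2103 has 30 days: 191 − 30 = 161 left.
May 2103 has 31 days: 161 − 31 = 130 left.
June 2103 has 30 days: 130 − 30 = 100 left.
July 2103 has 31 days: 100 − 31 = 69 left.
August 2103 has 31 days: 69 − 31 = 38 left.
September 2103 has 30 days: 38 − 30 = 8 left.
8 days into October 2103 → October 8, 2103.

October 8, 2103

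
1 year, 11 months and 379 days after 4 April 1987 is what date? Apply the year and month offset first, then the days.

Advancing 1 year, 11 months and 379 days from April 4, 1987: first the month/year part, then the days.
+1 year → 1988; month 4 + 11 = 15, which is month 3 of year 1989 → March 1989.
Day 4 is valid in March, giving March 4, 1989.
Now add 379 days from March 4, 1989.
March has 31 days, so 31 − 4 = 27 days remain after March 4, 1989; 379 − 27 = 352 left.
April 1989 has 30 days: 352 − 30 = 322 left.
May 1989 has 31 days: 322 − 31 = 291 left.
June 1989 has 30 days: 291 − 30 = 261 left.
July 1989 has 31 days: 261 − 31 = 230 left.
August 1989 has 31 days: 230 − 31 = 199 left.
September 1989 has 30 days: 199 − 30 = 169 left.
October 1989 has 31 days: 169 − 31 = 138 left.
November 1989 has 30 days: 138 − 30 = 108 left.
December 1989 has 31 days: 108 − 31 = 77 left.
January 1990 has 31 days: 77 − 31 = 46 left.
February 1990 has 28 days (1990 is not a leap year): 46 − 28 = 18 left.
18 days into March 1990 → March 18, 1990.

March 18, 1990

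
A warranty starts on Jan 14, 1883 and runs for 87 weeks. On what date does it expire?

Counting forward 87 weeks = 609 days from January 14, 1883.
January has 31 days, so 31 − 14 = 17 days remain after January 14, 1883; 609 − 17 = 592 left.
February 1883 has 28 days (1883 is not a leap year): 592 − 28 = 564 left.
March 1883 has 31 days: 564 − 31 = 533 left.
April 1883 has 30 days: 533 − 30 = 503 left.
May 1883 has 31 days: 503 − 31 = 472 left.
June 1883 has 30 days: 472 − 30 = 442 left.
July 1883 has 31 days: 442 − 31 = 411 left.
August 1883 has 31 days: 411 − 31 = 380 left.
September 1883 has 30 days: 380 − 30 = 350 left.
October 1883 has 31 days: 350 − 31 = 319 left.
November 1883 has 30 days: 319 − 30 = 289 left.
December 1883 has 31 days: 289 − 31 = 258 left.
January 1884 has 31 days: 258 − 31 = 227 left.
February 1884 has 29 days (1884 is a leap year): 227 − 29 = 198 left.
March 1884 has 31 days: 198 − 31 = 167 left.
April 1884 has 30 days: 167 − 30 = 137 left.
May 1884 has 31 days: 137 − 31 = 106 left.
June 1884 has 30 days: 106 − 30 = 76 left.
July 1884 has 31 days: 76 − 31 = 45 left.
August 1884 has 31 days: 45 − 31 = 14 left.
14 days into September 1884 → September 14, 1884.

September 14, 1884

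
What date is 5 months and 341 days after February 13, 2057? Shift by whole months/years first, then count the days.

Adding 5 months and 341 days from February 13, 2057: first the month/year part, then the days.
month 2 + 5 = 7 → July 2057.
Day 13 is valid in July, giving July 13, 2057.
Now add 341 days from July 13, 2057.
July has 31 days, so 31 − 13 = 18 days remain after July 13, 2057; 341 − 18 = 323 left.
August 2057 has 31 days: 323 − 31 = 292 left.
September 2057 has 30 days: 292 − 30 = 262 left.
October 2057 has 31 days: 262 − 31 = 231 left.
November 2057 has 30 days: 231 − 30 = 201 left.
December 2057 has 31 days: 201 − 31 = 170 left.
January 2058 has 31 days: 170 − 31 = 139 left.
February 2058 has 28 days (2058 is not a leap year): 139 − 28 = 111 left.
March 2058 has 31 days: 111 − 31 = 80 left.
April 2058 has 30 days: 80 − 30 = 50 left.
May 2058 has 31 days: 50 − 31 = 19 left.
19 days into June 2058 → June 19, 2058.

June 19, 2058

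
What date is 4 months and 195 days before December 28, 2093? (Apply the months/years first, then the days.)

February 14, 2093

Subtracting 4 months and 195 days from December 28, 2093: first the month/year part, then the days.
month 12 − 4 = 8 → August 2093.
Day 28 is valid in August, giving August 28, 2093.
Now subtract 195 days from August 28, 2093.
Going back 28 days from August 28, 2093 reaches the end of the previous month; 195 − 28 = 167 left.
July 2093 has 31 days: 167 − 31 = 136 left.
June 2093 has 30 days: 136 − 30 = 106 left.
May 2093 has 31 days: 106 − 31 = 75 left.
April 2093 has 30 days: 75 − 30 = 45 left.
March 2093 has 31 days: 45 − 31 = 14 left.
February 2093 has 28 days; 28 − 14 = 14 → February 14, 2093.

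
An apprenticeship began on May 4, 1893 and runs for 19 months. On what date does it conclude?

Adding 19 months from May 4, 1893.
month 5 + 19 = 24, which is month 12 of year 1894 → December 1894.
Day 4 is valid in December, giving December 4, 1894.

December 4, 1894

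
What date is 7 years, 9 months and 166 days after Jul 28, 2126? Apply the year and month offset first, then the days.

Adding 7 years, 9 months and 166 days from July 28, 2126: first the month/year part, then the days.
+7 years → 2133; month 7 + 9 = 16, which is month 4 of year 2134 → April 2134.
Day 28 is valid in April, giving April 28, 2134.
Now add 166 days from April 28, 2134.
April has 30 days, so 30 − 28 = 2 days remain after April 28, 2134; 166 − 2 = 164 left.
May 2134 has 31 days: 164 − 31 = 133 left.
June 2134 has 30 days: 133 − 30 = 103 left.
July 2134 has 31 days: 103 − 31 = 72 left.
August 2134 has 31 days: 72 − 31 = 41 left.
September 2134 has 30 days: 41 − 30 = 11 left.
11 days into October 2134 → October 11, 2134.

October 11, 2134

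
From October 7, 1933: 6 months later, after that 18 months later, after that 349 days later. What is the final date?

Advancing 6 months from October 7, 1933:
month 10 + 6 = 16, which is month 4 of year 1934 → April 1934.
Day 7 is valid in April, giving April 7, 1934.
Adding 18 months from April 7, 1934:
month 4 + 18 = 22, which is month 10 of year 1935 → October 1935.
Day 7 is valid in October, giving October 7, 1935.
Advancing 349 days from October 7, 1935:
October has 31 days, so 31 − 7 = 24 days remain after October 7, 1935; 349 − 24 = 325 left.
November 1935 has 30 days: 325 − 30 = 295 left.
December 1935 has 31 days: 295 − 31 = 264 left.
January 1936 has 31 days: 264 − 31 = 233 left.
February 1936 has 29 days (1936 is a leap year): 233 − 29 = 204 left.
March 1936 has 31 days: 204 − 31 = 173 left.
April 1936 has 30 days: 173 − 30 = 143 left.
May 1936 has 31 days: 143 − 31 = 112 left.
June 1936 has 30 days: 112 − 30 = 82 left.
July 1936 has 31 days: 82 − 31 = 51 left.
August 1936 has 31 days: 51 − 31 = 20 left.
20 days into September 1936 → September 20, 1936.

September 20, 1936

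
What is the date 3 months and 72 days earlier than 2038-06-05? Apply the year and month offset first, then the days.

Going back 3 months and 72 days from June 5, 2038: first the month/year part, then the days.
month 6 − 3 = 3 → March 2038.
Day 5 is valid in March, giving March 5, 2038.
Now subtract 72 days from March 5, 2038.
Going back 5 days from March 5, 2038 reaches the end of the previous month; 72 − 5 = 67 left.
February 2038 has 28 days (2038 is not a leap year): 67 − 28 = 39 left.
January 2038 has 31 days: 39 − 31 = 8 left.
December 2037 has 31 days; 31 − 8 = 23 → December 23, 2037.

December 23, 2037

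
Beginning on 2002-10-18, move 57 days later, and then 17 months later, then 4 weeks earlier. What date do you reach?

Advancing 57 days from October 18, 2002:
October has 31 days, so 31 − 18 = 13 days remain after October 18, 2002; 57 − 13 = 44 left.
November 2002 has 30 days: 44 − 30 = 14 left.
14 days into December 2002 → December 14, 2002.
Counting forward 17 months from December 14, 2002:
month 12 + 17 = 29, which is month 5 of year 2004 → May 2004.
Day 14 is valid in May, giving May 14, 2004.
Counting back 4 weeks (= 28 days) from May 14, 2004:
Going back 14 days from May 14, 2004 reaches the end of the previous month; 28 − 14 = 14 left.
April 2004 has 30 days; 30 − 14 = 16 → April 16, 2004.

April 16, 2004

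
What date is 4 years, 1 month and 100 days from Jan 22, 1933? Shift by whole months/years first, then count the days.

Counting forward 4 years, 1 month and 100 days from January 22, 1933: first the month/year part, then the days.
+4 years → 1937; month 1 + 1 = 2 → February 1937.
Day 22 is valid in February, giving February 22, 1937.
Now add 100 days from February 22, 1937.
February has 28 days, so 28 − 22 = 6 days remain after February 22, 1937; 100 − 6 = 94 left.
March 1937 has 31 days: 94 − 31 = 63 left.
April 1937 has 30 days: 63 − 30 = 33 left.
May 1937 has 31 days: 33 − 31 = 2 left.
2 days into June 1937 → June 2, 1937.

June 2, 1937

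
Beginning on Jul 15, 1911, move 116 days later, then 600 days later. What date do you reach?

June 30, 1913

Counting forward 116 days from July 15, 1911:
July has 31 days, so 31 − 15 = 16 days remain after July 15, 1911; 116 − 16 = 100 left.
August 1911 has 31 days: 100 − 31 = 69 left.
September 1911 has 30 days: 69 − 30 = 39 left.
October 1911 has 31 days: 39 − 31 = 8 left.
8 days into November 1911 → November 8, 1911.
Adding 600 days from November 8, 1911:
November has 30 days, so 30 − 8 = 22 days remain after November 8, 1911; 600 − 22 = 578 left.
December 1911 has 31 days: 578 − 31 = 547 left.
January 1912 has 31 days: 547 − 31 = 516 left.
February 1912 has 29 days (1912 is a leap year): 516 − 29 = 487 left.
March 1912 has 31 days: 487 − 31 = 456 left.
April 1912 has 30 days: 456 − 30 = 426 left.
May 1912 has 31 days: 426 − 31 = 395 left.
June 1912 has 30 days: 395 − 30 = 365 left.
July 1912 has 31 days: 365 − 31 = 334 left.
August 1912 has 31 days: 334 − 31 = 303 left.
September 1912 has 30 days: 303 − 30 = 273 left.
October 1912 has 31 days: 273 − 31 = 242 left.
November 1912 has 30 days: 242 − 30 = 212 left.
December 1912 has 31 days: 212 − 31 = 181 left.
January 1913 has 31 days: 181 − 31 = 150 left.
February 1913 has 28 days (1913 is not a leap year): 150 − 28 = 122 left.
March 1913 has 31 days: 122 − 31 = 91 left.
April 1913 has 30 days: 91 − 30 = 61 left.
May 1913 has 31 days: 61 − 31 = 30 left.
30 days into June 1913 → June 30, 1913.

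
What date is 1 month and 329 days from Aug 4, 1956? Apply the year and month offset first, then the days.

July 30, 1957

Counting forward 1 month and 329 days from August 4, 1956: first the month/year part, then the days.
month 8 + 1 = 9 → September 1956.
Day 4 is valid in September, giving September 4, 1956.
Now add 329 days from September 4, 1956.
September has 30 days, so 30 − 4 = 26 days remain after September 4, 1956; 329 − 26 = 303 left.
October 1956 has 31 days: 303 − 31 = 272 left.
November 1956 has 30 days: 272 − 30 = 242 left.
December 1956 has 31 days: 242 − 31 = 211 left.
January 1957 has 31 days: 211 − 31 = 180 left.
February 1957 has 28 days (1957 is not a leap year): 180 − 28 = 152 left.
March 1957 has 31 days: 152 − 31 = 121 left.
April 1957 has 30 days: 121 − 30 = 91 left.
May 1957 has 31 days: 91 − 31 = 60 left.
June 1957 has 30 days: 60 − 30 = 30 left.
30 days into July 1957 → July 30, 1957.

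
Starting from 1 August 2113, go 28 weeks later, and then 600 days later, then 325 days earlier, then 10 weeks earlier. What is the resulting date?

September 6, 2114

Counting forward 28 weeks (= 196 days) from August 1, 2113:
August has 31 days, so 31 − 1 = 30 days remain after August 1, 2113; 196 − 30 = 166 left.
September 2113 has 30 days: 166 − 30 = 136 left.
October 2113 has 31 days: 136 − 31 = 105 left.
November 2113 has 30 days: 105 − 30 = 75 left.
December 2113 has 31 days: 75 − 31 = 44 left.
January 2114 has 31 days: 44 − 31 = 13 left.
13 days into February 2114 → February 13, 2114.
Advancing 600 days from February 13, 2114:
February has 28 days, so 28 − 13 = 15 days remain after February 13, 2114; 600 − 15 = 585 left.
March 2114 has 31 days: 585 − 31 = 554 left.
April 2114 has 30 days: 554 − 30 = 524 left.
May 2114 has 31 days: 524 − 31 = 493 left.
June 2114 has 30 days: 493 − 30 = 463 left.
July 2114 has 31 days: 463 − 31 = 432 left.
August 2114 has 31 days: 432 − 31 = 401 left.
September 2114 has 30 days: 401 − 30 = 371 left.
October 2114 has 31 days: 371 − 31 = 340 left.
November 2114 has 30 days: 340 − 30 = 310 left.
December 2114 has 31 days: 310 − 31 = 279 left.
January 2115 has 31 days: 279 − 31 = 248 left.
February 2115 has 28 days (2115 is not a leap year): 248 − 28 = 220 left.
March 2115 has 31 days: 220 − 31 = 189 left.
April 2115 has 30 days: 189 − 30 = 159 left.
May 2115 has 31 days: 159 − 31 = 128 left.
June 2115 has 30 days: 128 − 30 = 98 left.
July 2115 has 31 days: 98 − 31 = 67 left.
August 2115 has 31 days: 67 − 31 = 36 left.
September 2115 has 30 days: 36 − 30 = 6 left.
6 days into October 2115 → October 6, 2115.
Going back 325 days from October 6, 2115:
Going back 6 days from October 6, 2115 reaches the end of the previous month; 325 − 6 = 319 left.
September 2115 has 30 days: 319 − 30 = 289 left.
August 2115 has 31 days: 289 − 31 = 258 left.
July 2115 has 31 days: 258 − 31 = 227 left.
June 2115 has 30 days: 227 − 30 = 197 left.
May 2115 has 31 days: 197 − 31 = 166 left.
April 2115 has 30 days: 166 − 30 = 136 left.
March 2115 has 31 days: 136 − 31 = 105 left.
February 2115 has 28 days (2115 is not a leap year): 105 − 28 = 77 left.
January 2115 has 31 days: 77 − 31 = 46 left.
December 2114 has 31 days: 46 − 31 = 15 left.
November 2114 has 30 days; 30 − 15 = 15 → November 15, 2114.
Subtracting 10 weeks (= 70 days) from November 15, 2114:
Going back 15 days from November 15, 2114 reaches the end of the previous month; 70 − 15 = 55 left.
October 2114 has 31 days: 55 − 31 = 24 left.
September 2114 has 30 days; 30 − 24 = 6 → September 6, 2114.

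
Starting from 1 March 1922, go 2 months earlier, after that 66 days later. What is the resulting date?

Going back 2 months from March 1, 1922:
month 3 − 2 = 1 → January 1922.
Day 1 is valid in January, giving January 1, 1922.
Advancing 66 days from January 1, 1922:
January has 31 days, so 31 − 1 = 30 days remain after January 1, 1922; 66 − 30 = 36 left.
February 1922 has 28 days (1922 is not a leap year): 36 − 28 = 8 left.
8 days into March 1922 → March 8, 1922.

March 8, 1922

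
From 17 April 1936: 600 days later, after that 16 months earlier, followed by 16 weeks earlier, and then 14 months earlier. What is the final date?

Adding 600 days from April 17, 1936:
April has 30 days, so 30 − 17 = 13 days remain after April 17, 1936; 600 − 13 = 587 left.
May 1936 has 31 days: 587 − 31 = 556 left.
June 1936 has 30 days: 556 − 30 = 526 left.
July 1936 has 31 days: 526 − 31 = 495 left.
August 1936 has 31 days: 495 − 31 = 464 left.
September 1936 has 30 days: 464 − 30 = 434 left.
October 1936 has 31 days: 434 − 31 = 403 left.
November 1936 has 30 days: 403 − 30 = 373 left.
December 1936 has 31 days: 373 − 31 = 342 left.
January 1937 has 31 days: 342 − 31 = 311 left.
February 1937 has 28 days (1937 is not a leap year): 311 − 28 = 283 left.
March 1937 has 31 days: 283 − 31 = 252 left.
April 1937 has 30 days: 252 − 30 = 222 left.
May 1937 has 31 days: 222 − 31 = 191 left.
June 1937 has 30 days: 191 − 30 = 161 left.
July 1937 has 31 days: 161 − 31 = 130 left.
August 1937 has 31 days: 130 − 31 = 99 left.
September 1937 has 30 days: 99 − 30 = 69 left.
October 1937 has 31 days: 69 − 31 = 38 left.
November 1937 has 30 days: 38 − 30 = 8 left.
8 days into December 1937 → December 8, 1937.
Subtracting 16 months from December 8, 1937:
month 12 − 16 = -4, which is month 8 of year 1936 → August 1936.
Day 8 is valid in August, giving August 8, 1936.
Going back 16 weeks (= 112 days) from August 8, 1936:
Going back 8 days from August 8, 1936 reaches the end of the previous month; 112 − 8 = 104 left.
July 1936 has 31 days: 104 − 31 = 73 left.
June 1936 has 30 days: 73 − 30 = 43 left.
May 1936 has 31 days: 43 − 31 = 12 left.
April 1936 has 30 days; 30 − 12 = 18 → April 18, 1936.
Counting back 14 months from April 18, 1936:
month 4 − 14 = -10, which is month 2 of year 1935 → February 1935.
Day 18 is valid in February, giving February 18, 1935.

February 18, 1935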